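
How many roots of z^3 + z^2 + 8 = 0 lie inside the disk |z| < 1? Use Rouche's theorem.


Step 1: On |z| = 1 the three terms have sizes |z^3| = 1^3 = 1, |z^2| = 1^2 = 1, |8| = 8
Step 2: The dominant term is g(z) = 8; let h(z) = z^3 + z^2 so f = g + h
Step 3: On |z| = 1: |g| = 8 and |h| <= 1 + 1 = 2
Step 4: Since 8 > 2, |h| < |g| on |z| = 1, so by Rouche f has the same number of zeros as g inside |z| < 1
Step 5: g(z) = 8 is a nonzero constant with no zeros inside |z| < 1. Answer = 0

0


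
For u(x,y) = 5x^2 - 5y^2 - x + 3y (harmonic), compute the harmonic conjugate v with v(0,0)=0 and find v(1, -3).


Step 1: v_x = -u_y = 10y - 3
Step 2: v_y = u_x = 10x - 1
Step 3: v = 10xy - 3x - y + C
Step 4: v(0,0) = 0 => C = 0
Step 5: v(1, -3) = -30

-30


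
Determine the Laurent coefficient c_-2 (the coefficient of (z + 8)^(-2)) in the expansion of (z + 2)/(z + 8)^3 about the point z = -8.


Step 1: Write the numerator in powers of (z + 8): z + 2 = (z + 8) + (1*(-8) + 2) = (z + 8) - 6
Step 2: Divide by (z + 8)^3: f(z) = -6(z + 8)^(-3) + (z + 8)^(-2)
Step 3: This finite sum is the Laurent series of f about z = -8.
Step 4: Coefficient of (z + 8)^(-2) = coefficient of (z + 8) in the re-centred numerator = 1

1


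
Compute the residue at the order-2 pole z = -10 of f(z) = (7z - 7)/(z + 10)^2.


Step 1: Pole of order 2 at z = -10
Step 2: Res = lim d/dz [(z + 10)^2 * f(z)] as z -> -10
Step 3: (z + 10)^2 * f(z) = 7z - 7
Step 4: d/dz[7z - 7] = 7

7


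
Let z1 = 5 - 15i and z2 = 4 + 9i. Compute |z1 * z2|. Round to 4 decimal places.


Step 1: |z1| = sqrt(5^2 + (-15)^2) = sqrt(250)
Step 2: |z2| = sqrt(4^2 + 9^2) = sqrt(97)
Step 3: |z1*z2| = |z1|*|z2| = sqrt(250) * sqrt(97) = sqrt(250 * 97) = sqrt(24250)
Step 4: = 155.7241

155.7241


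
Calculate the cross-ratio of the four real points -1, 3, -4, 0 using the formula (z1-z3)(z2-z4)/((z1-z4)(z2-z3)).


Step 1: (z1-z3)(z2-z4) = 3 * 3 = 9
Step 2: (z1-z4)(z2-z3) = (-1) * 7 = -7
Step 3: Cross-ratio = -9/7 = -9/7

-9/7


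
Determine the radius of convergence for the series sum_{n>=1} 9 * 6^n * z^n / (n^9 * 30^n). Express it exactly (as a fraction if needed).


Step 1: General term a_n = 9 * 6^n / (n^9 * 30^n)
Step 2: By the root test, |a_n|^(1/n) = 9^(1/n) * 6 / (n^(9/n) * 30) -> 6/30 as n -> infinity (since 9^(1/n) -> 1 and n^(9/n) -> 1)
Step 3: R = 1/lim|a_n|^(1/n) = 30/6 = 5

5


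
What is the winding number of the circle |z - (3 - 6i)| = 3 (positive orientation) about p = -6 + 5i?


Step 1: Center c = (3, -6), radius = 3
Step 2: |p - c|^2 = (-9)^2 + 11^2 = 202
Step 3: r^2 = 9
Step 4: |p-c| > r so winding number = 0

0


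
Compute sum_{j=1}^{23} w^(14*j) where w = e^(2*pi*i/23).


Step 1: The sum sum_{j=1}^{n} w^(k*j) equals n if n | k, else 0.
Step 2: Here n = 23, k = 14
Step 3: Does n divide k? 23 | 14 -> False
Step 4: Sum = 0

0


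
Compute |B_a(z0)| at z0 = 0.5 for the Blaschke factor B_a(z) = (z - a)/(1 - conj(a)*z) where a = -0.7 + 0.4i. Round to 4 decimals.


Step 1: Numerator z0 - a = 0.5 - (-0.7 + 0.4i) = 1.2 - 0.4i
Step 2: Denominator 1 - conj(a)*z0 = 1 - (-0.7 - 0.4i)*0.5 = 1.35 + 0.2i
Step 3: |z0 - a|^2 = 1.2^2 + (-0.4)^2 = 1.6; |1 - conj(a)*z0|^2 = 1.35^2 + 0.2^2 = 1.8625
Step 4: |B_a(0.5)| = sqrt(1.6 / 1.8625) = sqrt(0.85906)
Step 5: = 0.9269

0.9269


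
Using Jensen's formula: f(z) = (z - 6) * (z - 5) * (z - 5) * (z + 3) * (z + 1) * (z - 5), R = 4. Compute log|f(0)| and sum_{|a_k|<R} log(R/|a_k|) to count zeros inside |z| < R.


Jensen's formula: (1/2pi)*integral log|f(Re^it)|dt = log|f(0)| + sum_{|a_k|<R} log(R/|a_k|)
Step 1: f(0) = (-6) * (-5) * (-5) * 3 * 1 * (-5) = 2250
Step 2: log|f(0)| = log|6| + log|5| + log|5| + log|-3| + log|-1| + log|5| = 7.7187
Step 3: Zeros inside |z| < 4: -3, -1
Step 4: Jensen sum = log(4/3) + log(4/1) = 1.674
Step 5: n(R) = number of terms in the Jensen sum = count of zeros inside |z| < 4 = 2

2


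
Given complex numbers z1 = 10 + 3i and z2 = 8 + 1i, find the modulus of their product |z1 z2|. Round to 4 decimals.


Step 1: |z1| = sqrt(10^2 + 3^2) = sqrt(109)
Step 2: |z2| = sqrt(8^2 + 1^2) = sqrt(65)
Step 3: |z1*z2| = |z1|*|z2| = sqrt(109) * sqrt(65) = sqrt(109 * 65) = sqrt(7085)
Step 4: = 84.1724

84.1724


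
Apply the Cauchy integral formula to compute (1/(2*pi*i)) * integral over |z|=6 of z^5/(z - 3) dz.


Step 1: f(z) = z^5, a = 3 is inside |z| = 6
Step 2: By Cauchy integral formula: (1/(2pi*i)) * integral = f(a)
Step 3: f(3) = 3^5 = 243

243


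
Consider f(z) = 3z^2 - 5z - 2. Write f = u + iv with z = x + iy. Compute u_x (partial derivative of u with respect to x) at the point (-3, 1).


Step 1: f(z) = 3(x+iy)^2 - 5(x+iy) - 2
Step 2: u = 3(x^2 - y^2) - 5x - 2
Step 3: u_x = 6x - 5
Step 4: At (-3, 1): u_x = -18 - 5 = -23

-23


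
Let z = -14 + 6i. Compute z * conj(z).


Step 1: conj(z) = -14 - 6i
Step 2: z * conj(z) = (-14)^2 + 6^2
Step 3: = 196 + 36 = 232

232


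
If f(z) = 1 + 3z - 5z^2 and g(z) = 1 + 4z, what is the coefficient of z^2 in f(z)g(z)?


Step 1: z^2 term in f*g comes from: (1)*(0) + (3z)*(4z) + (-5z^2)*(1)
Step 2: = 0 + 12 - 5
Step 3: = 7

7


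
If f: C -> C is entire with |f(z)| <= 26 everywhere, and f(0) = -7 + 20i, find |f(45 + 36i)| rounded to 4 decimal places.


Step 1: By Liouville's theorem, a bounded entire function is constant.
Step 2: f(z) = f(0) = -7 + 20i for all z.
Step 3: |f(w)| = |-7 + 20i| = sqrt(49 + 400)
Step 4: = 21.1896

21.1896


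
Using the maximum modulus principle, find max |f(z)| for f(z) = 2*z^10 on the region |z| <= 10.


Step 1: On |z| = 10, |f(z)| = 2 * |z|^10 = 2 * 10^10
Step 2: By maximum modulus principle, maximum is on boundary.
Step 3: Maximum = 2 * 10000000000 = 20000000000

20000000000


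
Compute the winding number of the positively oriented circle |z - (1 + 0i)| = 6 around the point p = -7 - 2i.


Step 1: Center c = (1, 0), radius = 6
Step 2: |p - c|^2 = (-8)^2 + (-2)^2 = 68
Step 3: r^2 = 36
Step 4: |p-c| > r so winding number = 0

0


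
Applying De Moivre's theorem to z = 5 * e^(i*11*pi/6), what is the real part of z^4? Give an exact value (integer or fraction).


Step 1: By De Moivre's theorem, z^4 = 5^4 * e^(i*4*11*pi/6) = 625 * (cos(22*pi/3) + i*sin(22*pi/3))
Step 2: |z|^4 = 5^4 = 625
Step 3: Reduce the angle mod 2*pi: 22*pi/3 - 6*pi = 4*pi/3
Step 4: cos(4*pi/3) = -1/2
Step 5: Re(z^4) = 625 * (-1/2) = -625/2

-625/2


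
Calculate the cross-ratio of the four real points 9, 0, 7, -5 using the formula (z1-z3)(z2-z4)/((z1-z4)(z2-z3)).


Step 1: (z1-z3)(z2-z4) = 2 * 5 = 10
Step 2: (z1-z4)(z2-z3) = 14 * (-7) = -98
Step 3: Cross-ratio = -10/98 = -5/49

-5/49


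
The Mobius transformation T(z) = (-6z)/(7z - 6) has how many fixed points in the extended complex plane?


Step 1: Fixed points satisfy T(z) = z
Step 2: 7z^2 = 0
Step 3: Discriminant = 0^2 - 4*7*0 = 0
Step 4: Number of fixed points = 1

1


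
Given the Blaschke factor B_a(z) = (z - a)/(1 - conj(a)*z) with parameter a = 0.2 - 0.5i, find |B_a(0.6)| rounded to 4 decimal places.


Step 1: Numerator z0 - a = 0.6 - (0.2 - 0.5i) = 0.4 + 0.5i
Step 2: Denominator 1 - conj(a)*z0 = 1 - (0.2 + 0.5i)*0.6 = 0.88 - 0.3i
Step 3: |z0 - a|^2 = 0.4^2 + 0.5^2 = 0.41; |1 - conj(a)*z0|^2 = 0.88^2 + (-0.3)^2 = 0.8644
Step 4: |B_a(0.6)| = sqrt(0.41 / 0.8644) = sqrt(0.474317)
Step 5: = 0.6887

0.6887


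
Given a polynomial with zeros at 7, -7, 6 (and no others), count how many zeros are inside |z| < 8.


Step 1: Check each root:
  z = 7: |7| = 7 < 8
  z = -7: |-7| = 7 < 8
  z = 6: |6| = 6 < 8
Step 2: Count = 3

3


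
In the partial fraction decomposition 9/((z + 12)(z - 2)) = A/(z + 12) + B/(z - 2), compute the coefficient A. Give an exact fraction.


Step 1: Multiply both sides by (z + 12) and set z = -12
Step 2: A = 9 / (-12 - 2)
Step 3: A = 9 / (-14)
Step 4: A = -9/14

-9/14


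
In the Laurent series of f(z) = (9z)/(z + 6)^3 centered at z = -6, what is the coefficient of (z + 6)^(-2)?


Step 1: Write the numerator in powers of (z + 6): 9z = 9(z + 6) + (9*(-6) + 0) = 9(z + 6) - 54
Step 2: Divide by (z + 6)^3: f(z) = -54(z + 6)^(-3) + 9(z + 6)^(-2)
Step 3: This finite sum is the Laurent series of f about z = -6.
Step 4: Coefficient of (z + 6)^(-2) = coefficient of (z + 6) in the re-centred numerator = 9

9


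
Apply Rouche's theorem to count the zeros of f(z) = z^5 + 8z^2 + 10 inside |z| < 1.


Step 1: On |z| = 1 the three terms have sizes |z^5| = 1^5 = 1, |8z^2| = 8*1^2 = 8, |10| = 10
Step 2: The dominant term is g(z) = 10; let h(z) = z^5 + 8z^2 so f = g + h
Step 3: On |z| = 1: |g| = 10 and |h| <= 1 + 8 = 9
Step 4: Since 10 > 9, |h| < |g| on |z| = 1, so by Rouche f has the same number of zeros as g inside |z| < 1
Step 5: g(z) = 10 is a nonzero constant with no zeros inside |z| < 1. Answer = 0

0


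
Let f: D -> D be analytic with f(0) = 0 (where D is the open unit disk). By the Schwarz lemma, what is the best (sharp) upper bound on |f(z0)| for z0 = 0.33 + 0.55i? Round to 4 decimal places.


Step 1: Schwarz lemma: if f: D -> D is analytic with f(0) = 0, then |f(z)| <= |z| for all z in D, and this is sharp (f(z) = z).
Step 2: |z0|^2 = 0.33^2 + 0.55^2 = 0.4114
Step 3: |z0| = sqrt(0.4114) = 0.641405
Step 4: Best bound = |z0| = 0.6414

0.6414


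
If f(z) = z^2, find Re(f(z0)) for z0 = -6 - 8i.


Step 1: z0 = -6 - 8i
Step 2: z0^2 = (-6)^2 - (-8)^2 + 96i
Step 3: real part = 36 - 64 = -28

-28


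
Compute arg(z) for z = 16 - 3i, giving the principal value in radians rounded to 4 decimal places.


Step 1: z = 16 - 3i
Step 2: arg(z) = atan2(-3, 16)
Step 3: arg(z) = -0.1853

-0.1853


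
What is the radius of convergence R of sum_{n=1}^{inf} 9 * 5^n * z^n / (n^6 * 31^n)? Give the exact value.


Step 1: General term a_n = 9 * 5^n / (n^6 * 31^n)
Step 2: By the root test, |a_n|^(1/n) = 9^(1/n) * 5 / (n^(6/n) * 31) -> 5/31 as n -> infinity (since 9^(1/n) -> 1 and n^(6/n) -> 1)
Step 3: R = 1/lim|a_n|^(1/n) = 31/5

31/5


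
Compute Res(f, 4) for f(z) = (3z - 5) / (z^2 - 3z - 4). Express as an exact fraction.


Step 1: Q(z) = z^2 - 3z - 4 = (z - 4)(z + 1)
Step 2: Q'(z) = 2z - 3
Step 3: Q'(4) = 5, P(4) = 7
Step 4: Res = P(4)/Q'(4) = 7/5 = 7/5

7/5


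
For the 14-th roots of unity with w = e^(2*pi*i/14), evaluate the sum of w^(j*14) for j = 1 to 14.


Step 1: The sum sum_{j=1}^{n} w^(k*j) equals n if n | k, else 0.
Step 2: Here n = 14, k = 14
Step 3: Does n divide k? 14 | 14 -> True
Step 4: Sum = 14

14


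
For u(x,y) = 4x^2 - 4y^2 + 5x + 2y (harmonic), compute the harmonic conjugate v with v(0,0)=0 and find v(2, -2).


Step 1: v_x = -u_y = 8y - 2
Step 2: v_y = u_x = 8x + 5
Step 3: v = 8xy - 2x + 5y + C
Step 4: v(0,0) = 0 => C = 0
Step 5: v(2, -2) = -46

-46


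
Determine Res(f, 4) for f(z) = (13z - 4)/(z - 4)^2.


Step 1: Pole of order 2 at z = 4
Step 2: Res = lim d/dz [(z - 4)^2 * f(z)] as z -> 4
Step 3: (z - 4)^2 * f(z) = 13z - 4
Step 4: d/dz[13z - 4] = 13

13


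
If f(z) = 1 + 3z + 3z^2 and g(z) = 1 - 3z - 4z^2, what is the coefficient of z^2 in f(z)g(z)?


Step 1: z^2 term in f*g comes from: (1)*(-4z^2) + (3z)*(-3z) + (3z^2)*(1)
Step 2: = -4 - 9 + 3
Step 3: = -10

-10


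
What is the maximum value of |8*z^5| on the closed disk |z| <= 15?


Step 1: On |z| = 15, |f(z)| = 8 * |z|^5 = 8 * 15^5
Step 2: By maximum modulus principle, maximum is on boundary.
Step 3: Maximum = 8 * 759375 = 6075000

6075000


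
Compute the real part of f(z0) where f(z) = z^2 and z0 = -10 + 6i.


Step 1: z0 = -10 + 6i
Step 2: z0^2 = (-10)^2 - 6^2 - 120i
Step 3: real part = 100 - 36 = 64

64


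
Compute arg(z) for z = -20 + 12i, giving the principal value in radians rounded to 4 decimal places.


Step 1: z = -20 + 12i
Step 2: arg(z) = atan2(12, -20)
Step 3: arg(z) = 2.6012

2.6012


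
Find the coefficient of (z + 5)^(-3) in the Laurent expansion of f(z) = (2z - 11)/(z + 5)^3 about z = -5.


Step 1: Write the numerator in powers of (z + 5): 2z - 11 = 2(z + 5) + (2*(-5) - 11) = 2(z + 5) - 21
Step 2: Divide by (z + 5)^3: f(z) = -21(z + 5)^(-3) + 2(z + 5)^(-2)
Step 3: This finite sum is the Laurent series of f about z = -5.
Step 4: Coefficient of (z + 5)^(-3) = 2*(-5) - 11 = -21

-21


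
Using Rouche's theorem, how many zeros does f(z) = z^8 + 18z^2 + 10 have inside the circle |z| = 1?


Step 1: On |z| = 1 the three terms have sizes |z^8| = 1^8 = 1, |18z^2| = 18*1^2 = 18, |10| = 10
Step 2: The dominant term is g(z) = 18z^2; let h(z) = z^8 + 10 so f = g + h
Step 3: On |z| = 1: |g| = 18 and |h| <= 1 + 10 = 11
Step 4: Since 18 > 11, |h| < |g| on |z| = 1, so by Rouche f has the same number of zeros as g inside |z| < 1
Step 5: g(z) = 18z^2 has 2 zeros (at the origin, multiplicity 2) inside |z| < 1. Answer = 2

2


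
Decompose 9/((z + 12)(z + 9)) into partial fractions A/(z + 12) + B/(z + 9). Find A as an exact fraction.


Step 1: Multiply both sides by (z + 12) and set z = -12
Step 2: A = 9 / (-12 + 9)
Step 3: A = 9 / (-3)
Step 4: A = -3

-3


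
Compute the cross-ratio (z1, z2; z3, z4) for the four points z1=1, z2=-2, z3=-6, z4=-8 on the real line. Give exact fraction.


Step 1: (z1-z3)(z2-z4) = 7 * 6 = 42
Step 2: (z1-z4)(z2-z3) = 9 * 4 = 36
Step 3: Cross-ratio = 42/36 = 7/6

7/6


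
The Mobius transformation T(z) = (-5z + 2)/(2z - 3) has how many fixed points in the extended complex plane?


Step 1: Fixed points satisfy T(z) = z
Step 2: 2z^2 + 2z - 2 = 0
Step 3: Discriminant = 2^2 - 4*2*(-2) = 20
Step 4: Number of fixed points = 2

2


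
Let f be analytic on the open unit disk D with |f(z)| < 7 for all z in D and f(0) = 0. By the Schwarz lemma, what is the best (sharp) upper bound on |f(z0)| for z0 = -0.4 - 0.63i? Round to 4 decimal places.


Step 1: g = f/7 maps D -> D with g(0) = 0, so by the Schwarz lemma |g(z)| <= |z|, i.e. |f(z)| <= 7|z|; this is sharp (f(z) = 7z).
Step 2: |z0|^2 = (-0.4)^2 + (-0.63)^2 = 0.5569
Step 3: |z0| = sqrt(0.5569) = 0.746257
Step 4: Best bound = 7 * |z0| = 7 * 0.746257 = 5.2238

5.2238


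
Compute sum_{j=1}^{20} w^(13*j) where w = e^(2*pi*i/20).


Step 1: The sum sum_{j=1}^{n} w^(k*j) equals n if n | k, else 0.
Step 2: Here n = 20, k = 13
Step 3: Does n divide k? 20 | 13 -> False
Step 4: Sum = 0

0


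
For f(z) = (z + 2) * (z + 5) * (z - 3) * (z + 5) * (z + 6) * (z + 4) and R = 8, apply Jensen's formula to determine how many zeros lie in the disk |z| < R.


Jensen's formula: (1/2pi)*integral log|f(Re^it)|dt = log|f(0)| + sum_{|a_k|<R} log(R/|a_k|)
Step 1: f(0) = 2 * 5 * (-3) * 5 * 6 * 4 = -3600
Step 2: log|f(0)| = log|-2| + log|-5| + log|3| + log|-5| + log|-6| + log|-4| = 8.1887
Step 3: Zeros inside |z| < 8: -2, -5, 3, -5, -6, -4
Step 4: Jensen sum = log(8/2) + log(8/5) + log(8/3) + log(8/5) + log(8/6) + log(8/4) = 4.288
Step 5: n(R) = number of terms in the Jensen sum = count of zeros inside |z| < 8 = 6

6


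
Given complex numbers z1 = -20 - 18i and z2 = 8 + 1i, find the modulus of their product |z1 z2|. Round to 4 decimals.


Step 1: |z1| = sqrt((-20)^2 + (-18)^2) = sqrt(724)
Step 2: |z2| = sqrt(8^2 + 1^2) = sqrt(65)
Step 3: |z1*z2| = |z1|*|z2| = sqrt(724) * sqrt(65) = sqrt(724 * 65) = sqrt(47060)
Step 4: = 216.9332

216.9332


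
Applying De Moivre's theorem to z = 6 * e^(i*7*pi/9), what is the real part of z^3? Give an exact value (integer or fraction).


Step 1: By De Moivre's theorem, z^3 = 6^3 * e^(i*3*7*pi/9) = 216 * (cos(7*pi/3) + i*sin(7*pi/3))
Step 2: |z|^3 = 6^3 = 216
Step 3: Reduce the angle mod 2*pi: 7*pi/3 - 2*pi = pi/3
Step 4: cos(pi/3) = 1/2
Step 5: Re(z^3) = 216 * 1/2 = 108

108


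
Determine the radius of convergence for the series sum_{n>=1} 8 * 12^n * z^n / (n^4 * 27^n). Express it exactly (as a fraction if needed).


Step 1: General term a_n = 8 * 12^n / (n^4 * 27^n)
Step 2: By the root test, |a_n|^(1/n) = 8^(1/n) * 12 / (n^(4/n) * 27) -> 12/27 as n -> infinity (since 8^(1/n) -> 1 and n^(4/n) -> 1)
Step 3: R = 1/lim|a_n|^(1/n) = 27/12 = 9/4

9/4


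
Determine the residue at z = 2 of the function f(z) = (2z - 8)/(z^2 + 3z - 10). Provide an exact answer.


Step 1: Q(z) = z^2 + 3z - 10 = (z - 2)(z + 5)
Step 2: Q'(z) = 2z + 3
Step 3: Q'(2) = 7, P(2) = -4
Step 4: Res = P(2)/Q'(2) = -4/7 = -4/7

-4/7


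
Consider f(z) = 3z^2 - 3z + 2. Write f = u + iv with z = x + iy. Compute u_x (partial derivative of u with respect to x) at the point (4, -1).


Step 1: f(z) = 3(x+iy)^2 - 3(x+iy) + 2
Step 2: u = 3(x^2 - y^2) - 3x + 2
Step 3: u_x = 6x - 3
Step 4: At (4, -1): u_x = 24 - 3 = 21

21


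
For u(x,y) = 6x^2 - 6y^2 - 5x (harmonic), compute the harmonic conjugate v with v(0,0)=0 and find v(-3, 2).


Step 1: v_x = -u_y = 12y + 0
Step 2: v_y = u_x = 12x - 5
Step 3: v = 12xy - 5y + C
Step 4: v(0,0) = 0 => C = 0
Step 5: v(-3, 2) = -82

-82


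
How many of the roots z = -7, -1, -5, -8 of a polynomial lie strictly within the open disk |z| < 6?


Step 1: Check each root:
  z = -7: |-7| = 7 >= 6
  z = -1: |-1| = 1 < 6
  z = -5: |-5| = 5 < 6
  z = -8: |-8| = 8 >= 6
Step 2: Count = 2

2


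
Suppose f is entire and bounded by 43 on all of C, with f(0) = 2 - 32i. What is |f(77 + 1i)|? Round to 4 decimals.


Step 1: By Liouville's theorem, a bounded entire function is constant.
Step 2: f(z) = f(0) = 2 - 32i for all z.
Step 3: |f(w)| = |2 - 32i| = sqrt(4 + 1024)
Step 4: = 32.0624

32.0624


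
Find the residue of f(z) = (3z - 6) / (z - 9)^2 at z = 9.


Step 1: Pole of order 2 at z = 9
Step 2: Res = lim d/dz [(z - 9)^2 * f(z)] as z -> 9
Step 3: (z - 9)^2 * f(z) = 3z - 6
Step 4: d/dz[3z - 6] = 3

3


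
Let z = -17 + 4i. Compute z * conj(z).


Step 1: conj(z) = -17 - 4i
Step 2: z * conj(z) = (-17)^2 + 4^2
Step 3: = 289 + 16 = 305

305


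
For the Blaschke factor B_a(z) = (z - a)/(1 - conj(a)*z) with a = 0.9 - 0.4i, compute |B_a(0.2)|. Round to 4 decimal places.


Step 1: Numerator z0 - a = 0.2 - (0.9 - 0.4i) = -0.7 + 0.4i
Step 2: Denominator 1 - conj(a)*z0 = 1 - (0.9 + 0.4i)*0.2 = 0.82 - 0.08i
Step 3: |z0 - a|^2 = (-0.7)^2 + 0.4^2 = 0.65; |1 - conj(a)*z0|^2 = 0.82^2 + (-0.08)^2 = 0.6788
Step 4: |B_a(0.2)| = sqrt(0.65 / 0.6788) = sqrt(0.957572)
Step 5: = 0.9786

0.9786


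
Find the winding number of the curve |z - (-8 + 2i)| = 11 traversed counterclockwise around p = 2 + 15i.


Step 1: Center c = (-8, 2), radius = 11
Step 2: |p - c|^2 = 10^2 + 13^2 = 269
Step 3: r^2 = 121
Step 4: |p-c| > r so winding number = 0

0


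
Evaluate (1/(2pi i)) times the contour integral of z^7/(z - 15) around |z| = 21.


Step 1: f(z) = z^7, a = 15 is inside |z| = 21
Step 2: By Cauchy integral formula: (1/(2pi*i)) * integral = f(a)
Step 3: f(15) = 15^7 = 170859375

170859375


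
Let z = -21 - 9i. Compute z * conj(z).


Step 1: conj(z) = -21 + 9i
Step 2: z * conj(z) = (-21)^2 + (-9)^2
Step 3: = 441 + 81 = 522

522


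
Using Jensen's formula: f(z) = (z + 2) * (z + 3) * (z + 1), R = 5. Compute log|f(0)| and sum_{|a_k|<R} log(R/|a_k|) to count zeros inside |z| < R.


Jensen's formula: (1/2pi)*integral log|f(Re^it)|dt = log|f(0)| + sum_{|a_k|<R} log(R/|a_k|)
Step 1: f(0) = 2 * 3 * 1 = 6
Step 2: log|f(0)| = log|-2| + log|-3| + log|-1| = 1.7918
Step 3: Zeros inside |z| < 5: -2, -3, -1
Step 4: Jensen sum = log(5/2) + log(5/3) + log(5/1) = 3.0366
Step 5: n(R) = number of terms in the Jensen sum = count of zeros inside |z| < 5 = 3

3


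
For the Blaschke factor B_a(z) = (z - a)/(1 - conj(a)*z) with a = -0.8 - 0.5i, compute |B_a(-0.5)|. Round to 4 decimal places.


Step 1: Numerator z0 - a = -0.5 - (-0.8 - 0.5i) = 0.3 + 0.5i
Step 2: Denominator 1 - conj(a)*z0 = 1 - (-0.8 + 0.5i)*(-0.5) = 0.6 + 0.25i
Step 3: |z0 - a|^2 = 0.3^2 + 0.5^2 = 0.34; |1 - conj(a)*z0|^2 = 0.6^2 + 0.25^2 = 0.4225
Step 4: |B_a(-0.5)| = sqrt(0.34 / 0.4225) = sqrt(0.804734)
Step 5: = 0.8971

0.8971


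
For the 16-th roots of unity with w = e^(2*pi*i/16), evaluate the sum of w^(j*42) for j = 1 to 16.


Step 1: The sum sum_{j=1}^{n} w^(k*j) equals n if n | k, else 0.
Step 2: Here n = 16, k = 42
Step 3: Does n divide k? 16 | 42 -> False
Step 4: Sum = 0

0


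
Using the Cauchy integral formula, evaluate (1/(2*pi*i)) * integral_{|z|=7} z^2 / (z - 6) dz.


Step 1: f(z) = z^2, a = 6 is inside |z| = 7
Step 2: By Cauchy integral formula: (1/(2pi*i)) * integral = f(a)
Step 3: f(6) = 6^2 = 36

36


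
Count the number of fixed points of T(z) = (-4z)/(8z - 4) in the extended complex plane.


Step 1: Fixed points satisfy T(z) = z
Step 2: 8z^2 = 0
Step 3: Discriminant = 0^2 - 4*8*0 = 0
Step 4: Number of fixed points = 1

1


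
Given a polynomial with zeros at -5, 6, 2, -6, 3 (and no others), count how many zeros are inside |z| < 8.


Step 1: Check each root:
  z = -5: |-5| = 5 < 8
  z = 6: |6| = 6 < 8
  z = 2: |2| = 2 < 8
  z = -6: |-6| = 6 < 8
  z = 3: |3| = 3 < 8
Step 2: Count = 5

5


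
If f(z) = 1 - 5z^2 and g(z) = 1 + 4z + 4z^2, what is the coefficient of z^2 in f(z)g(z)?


Step 1: z^2 term in f*g comes from: (1)*(4z^2) + (0)*(4z) + (-5z^2)*(1)
Step 2: = 4 + 0 - 5
Step 3: = -1

-1


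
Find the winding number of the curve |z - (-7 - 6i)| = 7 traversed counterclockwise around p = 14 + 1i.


Step 1: Center c = (-7, -6), radius = 7
Step 2: |p - c|^2 = 21^2 + 7^2 = 490
Step 3: r^2 = 49
Step 4: |p-c| > r so winding number = 0

0


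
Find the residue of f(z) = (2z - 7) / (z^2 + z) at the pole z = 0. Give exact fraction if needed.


Step 1: Q(z) = z^2 + z = (z)(z + 1)
Step 2: Q'(z) = 2z + 1
Step 3: Q'(0) = 1, P(0) = -7
Step 4: Res = P(0)/Q'(0) = -7/1 = -7

-7


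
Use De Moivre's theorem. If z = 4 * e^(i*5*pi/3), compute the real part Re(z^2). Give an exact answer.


Step 1: By De Moivre's theorem, z^2 = 4^2 * e^(i*2*5*pi/3) = 16 * (cos(10*pi/3) + i*sin(10*pi/3))
Step 2: |z|^2 = 4^2 = 16
Step 3: Reduce the angle mod 2*pi: 10*pi/3 - 2*pi = 4*pi/3
Step 4: cos(4*pi/3) = -1/2
Step 5: Re(z^2) = 16 * (-1/2) = -8

-8


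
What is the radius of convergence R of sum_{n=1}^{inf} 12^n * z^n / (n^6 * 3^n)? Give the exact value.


Step 1: General term a_n = 12^n / (n^6 * 3^n)
Step 2: By the root test, |a_n|^(1/n) = 12 / (n^(6/n) * 3) -> 12/3 as n -> infinity (since n^(6/n) -> 1)
Step 3: R = 1/lim|a_n|^(1/n) = 3/12 = 1/4

1/4


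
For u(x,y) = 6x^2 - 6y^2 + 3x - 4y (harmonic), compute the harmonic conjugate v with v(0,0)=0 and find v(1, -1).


Step 1: v_x = -u_y = 12y + 4
Step 2: v_y = u_x = 12x + 3
Step 3: v = 12xy + 4x + 3y + C
Step 4: v(0,0) = 0 => C = 0
Step 5: v(1, -1) = -11

-11


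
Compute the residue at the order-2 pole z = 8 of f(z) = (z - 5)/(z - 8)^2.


Step 1: Pole of order 2 at z = 8
Step 2: Res = lim d/dz [(z - 8)^2 * f(z)] as z -> 8
Step 3: (z - 8)^2 * f(z) = z - 5
Step 4: d/dz[z - 5] = 1

1


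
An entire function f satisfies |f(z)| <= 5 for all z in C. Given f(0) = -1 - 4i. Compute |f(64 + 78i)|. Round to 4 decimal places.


Step 1: By Liouville's theorem, a bounded entire function is constant.
Step 2: f(z) = f(0) = -1 - 4i for all z.
Step 3: |f(w)| = |-1 - 4i| = sqrt(1 + 16)
Step 4: = 4.1231

4.1231


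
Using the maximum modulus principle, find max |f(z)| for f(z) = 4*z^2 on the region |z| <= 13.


Step 1: On |z| = 13, |f(z)| = 4 * |z|^2 = 4 * 13^2
Step 2: By maximum modulus principle, maximum is on boundary.
Step 3: Maximum = 4 * 169 = 676

676


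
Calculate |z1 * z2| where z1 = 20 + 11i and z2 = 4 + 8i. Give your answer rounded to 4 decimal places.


Step 1: |z1| = sqrt(20^2 + 11^2) = sqrt(521)
Step 2: |z2| = sqrt(4^2 + 8^2) = sqrt(80)
Step 3: |z1*z2| = |z1|*|z2| = sqrt(521) * sqrt(80) = sqrt(521 * 80) = sqrt(41680)
Step 4: = 204.1568

204.1568


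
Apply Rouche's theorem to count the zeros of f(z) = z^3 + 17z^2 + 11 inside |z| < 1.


Step 1: On |z| = 1 the three terms have sizes |z^3| = 1^3 = 1, |17z^2| = 17*1^2 = 17, |11| = 11
Step 2: The dominant term is g(z) = 17z^2; let h(z) = z^3 + 11 so f = g + h
Step 3: On |z| = 1: |g| = 17 and |h| <= 1 + 11 = 12
Step 4: Since 17 > 12, |h| < |g| on |z| = 1, so by Rouche f has the same number of zeros as g inside |z| < 1
Step 5: g(z) = 17z^2 has 2 zeros (at the origin, multiplicity 2) inside |z| < 1. Answer = 2

2


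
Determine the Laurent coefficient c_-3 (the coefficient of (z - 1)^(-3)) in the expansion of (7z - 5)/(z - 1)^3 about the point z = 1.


Step 1: Write the numerator in powers of (z - 1): 7z - 5 = 7(z - 1) + (7*1 - 5) = 7(z - 1) + 2
Step 2: Divide by (z - 1)^3: f(z) = 2(z - 1)^(-3) + 7(z - 1)^(-2)
Step 3: This finite sum is the Laurent series of f about z = 1.
Step 4: Coefficient of (z - 1)^(-3) = 7*1 - 5 = 2

2


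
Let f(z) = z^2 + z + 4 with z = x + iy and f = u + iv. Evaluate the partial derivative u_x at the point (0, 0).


Step 1: f(z) = (x+iy)^2 + (x+iy) + 4
Step 2: u = (x^2 - y^2) + x + 4
Step 3: u_x = 2x + 1
Step 4: At (0, 0): u_x = 0 + 1 = 1

1


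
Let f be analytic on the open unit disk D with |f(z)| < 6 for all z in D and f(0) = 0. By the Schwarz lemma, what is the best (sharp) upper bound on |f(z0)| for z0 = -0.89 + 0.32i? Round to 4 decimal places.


Step 1: g = f/6 maps D -> D with g(0) = 0, so by the Schwarz lemma |g(z)| <= |z|, i.e. |f(z)| <= 6|z|; this is sharp (f(z) = 6z).
Step 2: |z0|^2 = (-0.89)^2 + 0.32^2 = 0.8945
Step 3: |z0| = sqrt(0.8945) = 0.94578
Step 4: Best bound = 6 * |z0| = 6 * 0.94578 = 5.6747

5.6747


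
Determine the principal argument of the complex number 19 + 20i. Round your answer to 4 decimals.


Step 1: z = 19 + 20i
Step 2: arg(z) = atan2(20, 19)
Step 3: arg(z) = 0.811

0.811


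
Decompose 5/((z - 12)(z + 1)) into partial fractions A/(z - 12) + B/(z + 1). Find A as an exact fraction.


Step 1: Multiply both sides by (z - 12) and set z = 12
Step 2: A = 5 / (12 + 1)
Step 3: A = 5 / 13
Step 4: A = 5/13

5/13


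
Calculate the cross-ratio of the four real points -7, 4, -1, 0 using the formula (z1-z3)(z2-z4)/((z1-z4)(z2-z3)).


Step 1: (z1-z3)(z2-z4) = (-6) * 4 = -24
Step 2: (z1-z4)(z2-z3) = (-7) * 5 = -35
Step 3: Cross-ratio = 24/35 = 24/35

24/35


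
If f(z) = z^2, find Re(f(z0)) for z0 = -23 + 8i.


Step 1: z0 = -23 + 8i
Step 2: z0^2 = (-23)^2 - 8^2 - 368i
Step 3: real part = 529 - 64 = 465

465


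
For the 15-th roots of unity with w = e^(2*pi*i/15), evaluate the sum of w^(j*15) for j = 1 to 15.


Step 1: The sum sum_{j=1}^{n} w^(k*j) equals n if n | k, else 0.
Step 2: Here n = 15, k = 15
Step 3: Does n divide k? 15 | 15 -> True
Step 4: Sum = 15

15


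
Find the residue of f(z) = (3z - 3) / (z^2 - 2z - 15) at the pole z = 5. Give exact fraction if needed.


Step 1: Q(z) = z^2 - 2z - 15 = (z - 5)(z + 3)
Step 2: Q'(z) = 2z - 2
Step 3: Q'(5) = 8, P(5) = 12
Step 4: Res = P(5)/Q'(5) = 12/8 = 3/2

3/2


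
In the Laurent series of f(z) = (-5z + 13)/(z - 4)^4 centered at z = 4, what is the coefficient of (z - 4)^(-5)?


Step 1: Write the numerator in powers of (z - 4): -5z + 13 = -5(z - 4) + (-5*4 + 13) = -5(z - 4) - 7
Step 2: Divide by (z - 4)^4: f(z) = -7(z - 4)^(-4) - 5(z - 4)^(-3)
Step 3: This finite sum is the Laurent series of f about z = 4.
Step 4: Only the powers -4 and -3 appear, so the coefficient of (z - 4)^(-5) = 0

0


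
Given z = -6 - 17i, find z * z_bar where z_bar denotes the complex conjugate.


Step 1: conj(z) = -6 + 17i
Step 2: z * conj(z) = (-6)^2 + (-17)^2
Step 3: = 36 + 289 = 325

325


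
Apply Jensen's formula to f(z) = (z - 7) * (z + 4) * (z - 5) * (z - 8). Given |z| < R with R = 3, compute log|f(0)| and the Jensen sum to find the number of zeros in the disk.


Jensen's formula: (1/2pi)*integral log|f(Re^it)|dt = log|f(0)| + sum_{|a_k|<R} log(R/|a_k|)
Step 1: f(0) = (-7) * 4 * (-5) * (-8) = -1120
Step 2: log|f(0)| = log|7| + log|-4| + log|5| + log|8| = 7.0211
Step 3: Zeros inside |z| < 3: none
Step 4: Jensen sum = (empty sum) = 0
Step 5: n(R) = number of terms in the Jensen sum = count of zeros inside |z| < 3 = 0

0


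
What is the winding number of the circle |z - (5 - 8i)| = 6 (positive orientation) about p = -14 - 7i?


Step 1: Center c = (5, -8), radius = 6
Step 2: |p - c|^2 = (-19)^2 + 1^2 = 362
Step 3: r^2 = 36
Step 4: |p-c| > r so winding number = 0

0


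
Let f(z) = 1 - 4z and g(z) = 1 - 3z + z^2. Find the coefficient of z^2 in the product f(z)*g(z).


Step 1: z^2 term in f*g comes from: (1)*(z^2) + (-4z)*(-3z) + (0)*(1)
Step 2: = 1 + 12 + 0
Step 3: = 13

13


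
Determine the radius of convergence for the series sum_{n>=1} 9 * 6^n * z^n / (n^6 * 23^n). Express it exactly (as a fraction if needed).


Step 1: General term a_n = 9 * 6^n / (n^6 * 23^n)
Step 2: By the root test, |a_n|^(1/n) = 9^(1/n) * 6 / (n^(6/n) * 23) -> 6/23 as n -> infinity (since 9^(1/n) -> 1 and n^(6/n) -> 1)
Step 3: R = 1/lim|a_n|^(1/n) = 23/6

23/6


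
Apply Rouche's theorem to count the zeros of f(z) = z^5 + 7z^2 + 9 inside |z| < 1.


Step 1: On |z| = 1 the three terms have sizes |z^5| = 1^5 = 1, |7z^2| = 7*1^2 = 7, |9| = 9
Step 2: The dominant term is g(z) = 9; let h(z) = z^5 + 7z^2 so f = g + h
Step 3: On |z| = 1: |g| = 9 and |h| <= 1 + 7 = 8
Step 4: Since 9 > 8, |h| < |g| on |z| = 1, so by Rouche f has the same number of zeros as g inside |z| < 1
Step 5: g(z) = 9 is a nonzero constant with no zeros inside |z| < 1. Answer = 0

0


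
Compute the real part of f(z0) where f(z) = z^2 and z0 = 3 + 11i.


Step 1: z0 = 3 + 11i
Step 2: z0^2 = 3^2 - 11^2 + 66i
Step 3: real part = 9 - 121 = -112

-112


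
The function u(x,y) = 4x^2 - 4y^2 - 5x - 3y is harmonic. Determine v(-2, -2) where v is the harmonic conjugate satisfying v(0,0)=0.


Step 1: v_x = -u_y = 8y + 3
Step 2: v_y = u_x = 8x - 5
Step 3: v = 8xy + 3x - 5y + C
Step 4: v(0,0) = 0 => C = 0
Step 5: v(-2, -2) = 36

36


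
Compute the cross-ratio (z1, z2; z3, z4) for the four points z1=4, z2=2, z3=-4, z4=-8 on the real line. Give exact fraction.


Step 1: (z1-z3)(z2-z4) = 8 * 10 = 80
Step 2: (z1-z4)(z2-z3) = 12 * 6 = 72
Step 3: Cross-ratio = 80/72 = 10/9

10/9


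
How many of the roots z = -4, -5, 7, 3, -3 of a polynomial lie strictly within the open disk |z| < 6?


Step 1: Check each root:
  z = -4: |-4| = 4 < 6
  z = -5: |-5| = 5 < 6
  z = 7: |7| = 7 >= 6
  z = 3: |3| = 3 < 6
  z = -3: |-3| = 3 < 6
Step 2: Count = 4

4


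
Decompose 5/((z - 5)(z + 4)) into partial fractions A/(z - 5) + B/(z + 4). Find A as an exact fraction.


Step 1: Multiply both sides by (z - 5) and set z = 5
Step 2: A = 5 / (5 + 4)
Step 3: A = 5 / 9
Step 4: A = 5/9

5/9


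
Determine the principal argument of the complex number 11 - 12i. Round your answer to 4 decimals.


Step 1: z = 11 - 12i
Step 2: arg(z) = atan2(-12, 11)
Step 3: arg(z) = -0.8288

-0.8288


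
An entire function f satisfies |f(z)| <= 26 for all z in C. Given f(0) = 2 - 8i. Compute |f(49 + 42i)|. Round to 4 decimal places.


Step 1: By Liouville's theorem, a bounded entire function is constant.
Step 2: f(z) = f(0) = 2 - 8i for all z.
Step 3: |f(w)| = |2 - 8i| = sqrt(4 + 64)
Step 4: = 8.2462

8.2462


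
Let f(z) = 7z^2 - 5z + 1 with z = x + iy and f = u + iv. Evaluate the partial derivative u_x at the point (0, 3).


Step 1: f(z) = 7(x+iy)^2 - 5(x+iy) + 1
Step 2: u = 7(x^2 - y^2) - 5x + 1
Step 3: u_x = 14x - 5
Step 4: At (0, 3): u_x = 0 - 5 = -5

-5


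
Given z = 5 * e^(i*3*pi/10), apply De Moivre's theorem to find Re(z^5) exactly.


Step 1: By De Moivre's theorem, z^5 = 5^5 * e^(i*5*3*pi/10) = 3125 * (cos(3*pi/2) + i*sin(3*pi/2))
Step 2: |z|^5 = 5^5 = 3125
Step 3: The angle 3*pi/2 already lies in [0, 2*pi)
Step 4: cos(3*pi/2) = 0
Step 5: Re(z^5) = 3125 * 0 = 0

0


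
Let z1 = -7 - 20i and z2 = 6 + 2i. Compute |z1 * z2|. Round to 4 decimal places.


Step 1: |z1| = sqrt((-7)^2 + (-20)^2) = sqrt(449)
Step 2: |z2| = sqrt(6^2 + 2^2) = sqrt(40)
Step 3: |z1*z2| = |z1|*|z2| = sqrt(449) * sqrt(40) = sqrt(449 * 40) = sqrt(17960)
Step 4: = 134.0149

134.0149


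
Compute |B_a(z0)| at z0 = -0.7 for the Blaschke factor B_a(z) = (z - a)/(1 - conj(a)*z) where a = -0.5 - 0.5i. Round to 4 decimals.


Step 1: Numerator z0 - a = -0.7 - (-0.5 - 0.5i) = -0.2 + 0.5i
Step 2: Denominator 1 - conj(a)*z0 = 1 - (-0.5 + 0.5i)*(-0.7) = 0.65 + 0.35i
Step 3: |z0 - a|^2 = (-0.2)^2 + 0.5^2 = 0.29; |1 - conj(a)*z0|^2 = 0.65^2 + 0.35^2 = 0.545
Step 4: |B_a(-0.7)| = sqrt(0.29 / 0.545) = sqrt(0.53211)
Step 5: = 0.7295

0.7295


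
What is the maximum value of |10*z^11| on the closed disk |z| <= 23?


Step 1: On |z| = 23, |f(z)| = 10 * |z|^11 = 10 * 23^11
Step 2: By maximum modulus principle, maximum is on boundary.
Step 3: Maximum = 10 * 952809757913927 = 9528097579139270

9528097579139270


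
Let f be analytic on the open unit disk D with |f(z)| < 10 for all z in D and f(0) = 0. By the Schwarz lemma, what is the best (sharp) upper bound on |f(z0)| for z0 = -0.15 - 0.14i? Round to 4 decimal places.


Step 1: g = f/10 maps D -> D with g(0) = 0, so by the Schwarz lemma |g(z)| <= |z|, i.e. |f(z)| <= 10|z|; this is sharp (f(z) = 10z).
Step 2: |z0|^2 = (-0.15)^2 + (-0.14)^2 = 0.0421
Step 3: |z0| = sqrt(0.0421) = 0.205183
Step 4: Best bound = 10 * |z0| = 10 * 0.205183 = 2.0518

2.0518


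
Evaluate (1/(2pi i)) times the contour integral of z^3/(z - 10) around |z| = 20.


Step 1: f(z) = z^3, a = 10 is inside |z| = 20
Step 2: By Cauchy integral formula: (1/(2pi*i)) * integral = f(a)
Step 3: f(10) = 10^3 = 1000

1000


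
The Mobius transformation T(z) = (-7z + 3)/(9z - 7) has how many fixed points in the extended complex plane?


Step 1: Fixed points satisfy T(z) = z
Step 2: 9z^2 - 3 = 0
Step 3: Discriminant = 0^2 - 4*9*(-3) = 108
Step 4: Number of fixed points = 2

2


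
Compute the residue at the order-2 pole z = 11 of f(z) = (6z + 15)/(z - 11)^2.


Step 1: Pole of order 2 at z = 11
Step 2: Res = lim d/dz [(z - 11)^2 * f(z)] as z -> 11
Step 3: (z - 11)^2 * f(z) = 6z + 15
Step 4: d/dz[6z + 15] = 6

6


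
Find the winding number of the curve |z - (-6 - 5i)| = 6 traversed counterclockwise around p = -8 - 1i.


Step 1: Center c = (-6, -5), radius = 6
Step 2: |p - c|^2 = (-2)^2 + 4^2 = 20
Step 3: r^2 = 36
Step 4: |p-c| < r so winding number = 1

1


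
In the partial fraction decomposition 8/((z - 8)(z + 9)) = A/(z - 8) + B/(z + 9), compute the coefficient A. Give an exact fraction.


Step 1: Multiply both sides by (z - 8) and set z = 8
Step 2: A = 8 / (8 + 9)
Step 3: A = 8 / 17
Step 4: A = 8/17

8/17


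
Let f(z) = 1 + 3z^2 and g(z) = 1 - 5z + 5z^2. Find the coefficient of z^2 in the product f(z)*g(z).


Step 1: z^2 term in f*g comes from: (1)*(5z^2) + (0)*(-5z) + (3z^2)*(1)
Step 2: = 5 + 0 + 3
Step 3: = 8

8


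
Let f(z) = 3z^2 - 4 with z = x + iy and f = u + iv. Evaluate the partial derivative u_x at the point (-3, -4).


Step 1: f(z) = 3(x+iy)^2 - 4
Step 2: u = 3(x^2 - y^2) - 4
Step 3: u_x = 6x + 0
Step 4: At (-3, -4): u_x = -18 + 0 = -18

-18


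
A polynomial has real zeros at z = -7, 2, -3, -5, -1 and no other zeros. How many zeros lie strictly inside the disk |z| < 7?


Step 1: Check each root:
  z = -7: |-7| = 7 >= 7
  z = 2: |2| = 2 < 7
  z = -3: |-3| = 3 < 7
  z = -5: |-5| = 5 < 7
  z = -1: |-1| = 1 < 7
Step 2: Count = 4

4


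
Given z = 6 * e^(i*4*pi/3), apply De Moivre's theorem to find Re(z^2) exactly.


Step 1: By De Moivre's theorem, z^2 = 6^2 * e^(i*2*4*pi/3) = 36 * (cos(8*pi/3) + i*sin(8*pi/3))
Step 2: |z|^2 = 6^2 = 36
Step 3: Reduce the angle mod 2*pi: 8*pi/3 - 2*pi = 2*pi/3
Step 4: cos(2*pi/3) = -1/2
Step 5: Re(z^2) = 36 * (-1/2) = -18

-18


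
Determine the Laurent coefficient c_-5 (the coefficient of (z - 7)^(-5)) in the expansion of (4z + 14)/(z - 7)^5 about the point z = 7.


Step 1: Write the numerator in powers of (z - 7): 4z + 14 = 4(z - 7) + (4*7 + 14) = 4(z - 7) + 42
Step 2: Divide by (z - 7)^5: f(z) = 42(z - 7)^(-5) + 4(z - 7)^(-4)
Step 3: This finite sum is the Laurent series of f about z = 7.
Step 4: Coefficient of (z - 7)^(-5) = 4*7 + 14 = 42

42


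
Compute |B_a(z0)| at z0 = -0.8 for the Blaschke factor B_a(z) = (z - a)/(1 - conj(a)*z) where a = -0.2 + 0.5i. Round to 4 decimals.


Step 1: Numerator z0 - a = -0.8 - (-0.2 + 0.5i) = -0.6 - 0.5i
Step 2: Denominator 1 - conj(a)*z0 = 1 - (-0.2 - 0.5i)*(-0.8) = 0.84 - 0.4i
Step 3: |z0 - a|^2 = (-0.6)^2 + (-0.5)^2 = 0.61; |1 - conj(a)*z0|^2 = 0.84^2 + (-0.4)^2 = 0.8656
Step 4: |B_a(-0.8)| = sqrt(0.61 / 0.8656) = sqrt(0.704713)
Step 5: = 0.8395

0.8395


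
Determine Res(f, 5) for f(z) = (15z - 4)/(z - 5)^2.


Step 1: Pole of order 2 at z = 5
Step 2: Res = lim d/dz [(z - 5)^2 * f(z)] as z -> 5
Step 3: (z - 5)^2 * f(z) = 15z - 4
Step 4: d/dz[15z - 4] = 15

15


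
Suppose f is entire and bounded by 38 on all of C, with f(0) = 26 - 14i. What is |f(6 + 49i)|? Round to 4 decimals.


Step 1: By Liouville's theorem, a bounded entire function is constant.
Step 2: f(z) = f(0) = 26 - 14i for all z.
Step 3: |f(w)| = |26 - 14i| = sqrt(676 + 196)
Step 4: = 29.5296

29.5296


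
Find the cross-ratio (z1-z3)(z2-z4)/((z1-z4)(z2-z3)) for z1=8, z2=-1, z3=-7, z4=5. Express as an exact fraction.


Step 1: (z1-z3)(z2-z4) = 15 * (-6) = -90
Step 2: (z1-z4)(z2-z3) = 3 * 6 = 18
Step 3: Cross-ratio = -90/18 = -5

-5


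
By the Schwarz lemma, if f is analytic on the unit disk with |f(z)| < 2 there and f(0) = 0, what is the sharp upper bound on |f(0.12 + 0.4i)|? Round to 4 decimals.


Step 1: g = f/2 maps D -> D with g(0) = 0, so by the Schwarz lemma |g(z)| <= |z|, i.e. |f(z)| <= 2|z|; this is sharp (f(z) = 2z).
Step 2: |z0|^2 = 0.12^2 + 0.4^2 = 0.1744
Step 3: |z0| = sqrt(0.1744) = 0.417612
Step 4: Best bound = 2 * |z0| = 2 * 0.417612 = 0.8352

0.8352


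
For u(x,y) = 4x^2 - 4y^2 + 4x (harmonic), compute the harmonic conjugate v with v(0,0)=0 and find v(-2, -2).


Step 1: v_x = -u_y = 8y + 0
Step 2: v_y = u_x = 8x + 4
Step 3: v = 8xy + 4y + C
Step 4: v(0,0) = 0 => C = 0
Step 5: v(-2, -2) = 24

24


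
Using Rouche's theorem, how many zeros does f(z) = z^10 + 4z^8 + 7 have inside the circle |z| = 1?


Step 1: On |z| = 1 the three terms have sizes |z^10| = 1^10 = 1, |4z^8| = 4*1^8 = 4, |7| = 7
Step 2: The dominant term is g(z) = 7; let h(z) = z^10 + 4z^8 so f = g + h
Step 3: On |z| = 1: |g| = 7 and |h| <= 1 + 4 = 5
Step 4: Since 7 > 5, |h| < |g| on |z| = 1, so by Rouche f has the same number of zeros as g inside |z| < 1
Step 5: g(z) = 7 is a nonzero constant with no zeros inside |z| < 1. Answer = 0

0


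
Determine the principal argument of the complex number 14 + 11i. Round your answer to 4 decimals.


Step 1: z = 14 + 11i
Step 2: arg(z) = atan2(11, 14)
Step 3: arg(z) = 0.666

0.666


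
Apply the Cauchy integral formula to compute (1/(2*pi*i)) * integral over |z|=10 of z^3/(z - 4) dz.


Step 1: f(z) = z^3, a = 4 is inside |z| = 10
Step 2: By Cauchy integral formula: (1/(2pi*i)) * integral = f(a)
Step 3: f(4) = 4^3 = 64

64


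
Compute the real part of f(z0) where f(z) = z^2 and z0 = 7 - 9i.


Step 1: z0 = 7 - 9i
Step 2: z0^2 = 7^2 - (-9)^2 - 126i
Step 3: real part = 49 - 81 = -32

-32


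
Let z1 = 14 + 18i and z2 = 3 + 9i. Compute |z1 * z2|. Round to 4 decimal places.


Step 1: |z1| = sqrt(14^2 + 18^2) = sqrt(520)
Step 2: |z2| = sqrt(3^2 + 9^2) = sqrt(90)
Step 3: |z1*z2| = |z1|*|z2| = sqrt(520) * sqrt(90) = sqrt(520 * 90) = sqrt(46800)
Step 4: = 216.3331

216.3331


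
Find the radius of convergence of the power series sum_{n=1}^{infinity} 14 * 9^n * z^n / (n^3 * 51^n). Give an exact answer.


Step 1: General term a_n = 14 * 9^n / (n^3 * 51^n)
Step 2: By the root test, |a_n|^(1/n) = 14^(1/n) * 9 / (n^(3/n) * 51) -> 9/51 as n -> infinity (since 14^(1/n) -> 1 and n^(3/n) -> 1)
Step 3: R = 1/lim|a_n|^(1/n) = 51/9 = 17/3

17/3


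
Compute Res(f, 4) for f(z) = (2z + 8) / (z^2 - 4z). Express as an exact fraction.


Step 1: Q(z) = z^2 - 4z = (z - 4)(z)
Step 2: Q'(z) = 2z - 4
Step 3: Q'(4) = 4, P(4) = 16
Step 4: Res = P(4)/Q'(4) = 16/4 = 4

4


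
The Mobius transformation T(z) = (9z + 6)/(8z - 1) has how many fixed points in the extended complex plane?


Step 1: Fixed points satisfy T(z) = z
Step 2: 8z^2 - 10z - 6 = 0
Step 3: Discriminant = (-10)^2 - 4*8*(-6) = 292
Step 4: Number of fixed points = 2

2
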